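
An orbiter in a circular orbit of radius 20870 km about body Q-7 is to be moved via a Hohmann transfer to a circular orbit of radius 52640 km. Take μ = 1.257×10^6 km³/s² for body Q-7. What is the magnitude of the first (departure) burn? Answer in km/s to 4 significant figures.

Semi-major axis of the transfer orbit: a_t = (20870 + 52640)/2 = 36755 km.
Circular speed at r = 20870 km: v_c = √(μ/r) = 7.761 km/s.
Vis-viva on the transfer ellipse at r = 20870 km gives v_t = √[μ(2/r − 1/a_t)] = 9.288 km/s.
Δv₁ = |v_t − v_c| = |9.288 − 7.761| = 1.527 km/s.

Δv₁ = 1.527 km/s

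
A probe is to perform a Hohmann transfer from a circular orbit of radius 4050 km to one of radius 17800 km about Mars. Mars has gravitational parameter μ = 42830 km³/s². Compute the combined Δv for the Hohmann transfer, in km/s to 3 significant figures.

The Hohmann ellipse has a_t = (r₁ + r₂)/2 = 10925 km.
At r₁ the circular-orbit speed is v₁ = √(μ/r₁) = 3.252 km/s.
On the transfer ellipse at r₁, v² = μ(2/r − 1/a) gives v_p = √[μ(2/r₁ − 1/a_t)] = 4.151 km/s.
First burn Δv₁ = |v_p − v₁| = 0.8990 km/s.
At r₂, v₂ = √(μ/r₂) = 1.55119 km/s.
Transfer-orbit speed at r₂: v_a = √[μ(2/r₂ − 1/a_t)] = 0.944454 km/s.
Second burn Δv₂ = |v₂ − v_a| = 0.6067 km/s.
Δv = Δv₁ + Δv₂ = 0.8990 + 0.6067 = 1.506 km/s.

Δv = 1.51 km/s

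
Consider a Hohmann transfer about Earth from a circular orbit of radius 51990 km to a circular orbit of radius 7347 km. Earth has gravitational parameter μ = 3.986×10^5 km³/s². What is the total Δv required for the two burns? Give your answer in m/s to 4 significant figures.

The Hohmann ellipse has a_t = (r₁ + r₂)/2 = 29668.5 km.
Circular speed at r₁: v₁ = √(μ/r₁) = √(3.986×10^5/51990) = 2.769 km/s.
On the transfer ellipse at r₁, vis-viva gives v_a = √[μ(2/r₁ − 1/a_t)] = 1.378 km/s.
First burn Δv₁ = |v_a − v₁| = 1.391 km/s.
Circular speed at r₂: v₂ = √(μ/r₂) = 7.3657 km/s.
Transfer-orbit speed at r₂: v_p = √[μ(2/r₂ − 1/a_t)] = 9.7505 km/s.
Second burn Δv₂ = |v₂ − v_p| = 2.385 km/s.
Δv = Δv₁ + Δv₂ = 1.391 + 2.385 = 3.776 km/s.

Δv = 3776 m/s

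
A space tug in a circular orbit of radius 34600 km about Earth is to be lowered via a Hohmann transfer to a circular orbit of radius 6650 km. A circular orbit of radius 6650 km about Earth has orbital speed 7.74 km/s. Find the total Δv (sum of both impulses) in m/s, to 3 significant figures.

From the circular-orbit relation v² = μ/r at r = 6650 km: μ = v²r = (7.74)² × 6650 = 3.98386×10^5 km³/s².
Transfer-ellipse semi-major axis a_t = (r₁ + r₂)/2 = (34600 + 6650)/2 = 20625 km.
Circular speed at r₁: v₁ = √(μ/r₁) = √(3.98386×10^5/34600) = 3.393 km/s.
On the transfer ellipse at r₁, vis-viva gives v_a = √[μ(2/r₁ − 1/a_t)] = 1.927 km/s.
First burn Δv₁ = |v_a − v₁| = 1.466 km/s.
At r₂, v₂ = √(μ/r₂) = 7.7400 km/s.
Transfer-orbit speed at r₂: v_p = √[μ(2/r₂ − 1/a_t)] = 10.025 km/s.
Second burn Δv₂ = |v₂ − v_p| = 2.285 km/s.
Total Δv = Δv₁ + Δv₂ = 3.751 km/s.

Δv = 3750 m/s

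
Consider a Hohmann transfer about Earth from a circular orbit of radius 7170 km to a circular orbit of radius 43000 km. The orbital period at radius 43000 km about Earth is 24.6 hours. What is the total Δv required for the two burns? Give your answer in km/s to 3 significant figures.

From Kepler's third law T² = 4π²r³/μ at r = 43000 km, T = 24.6 hours = 24.6 × 3600 s = 88560 s: μ = 4π²r³/T² = 4.00212×10^5 km³/s².
The Hohmann ellipse has a_t = (r₁ + r₂)/2 = 25085 km.
Circular speed at r₁: v₁ = √(μ/r₁) = √(4.00212×10^5/7170) = 7.471114 km/s.
Transfer-orbit speed at r₁ (vis-viva): v_p = √[μ(2/r₁ − 1/a_t)] = 9.781660 km/s.
First burn Δv₁ = |v_p − v₁| = 2.3105 km/s.
Circular speed at r₂: v₂ = √(μ/r₂) = 3.050779 km/s.
Transfer-orbit speed at r₂: v_a = √[μ(2/r₂ − 1/a_t)] = 1.631035 km/s.
Second burn Δv₂ = |v₂ − v_a| = 1.4197 km/s.
Total Δv = Δv₁ + Δv₂ = 3.730 km/s.

Δv = 3.73 km/s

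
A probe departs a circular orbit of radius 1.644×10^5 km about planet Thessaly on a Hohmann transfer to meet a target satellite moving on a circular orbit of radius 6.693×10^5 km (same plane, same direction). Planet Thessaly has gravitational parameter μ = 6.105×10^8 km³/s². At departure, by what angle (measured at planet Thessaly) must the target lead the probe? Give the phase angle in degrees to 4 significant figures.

Transfer-ellipse semi-major axis a_t = (r₁ + r₂)/2 = (1.644×10^5 + 6.693×10^5)/2 = 4.1685×10^5 km.
The half-period of the transfer ellipse is t = π√(a_t³/μ) = 34220 s.
The target's mean motion on its circular orbit is ω₂ = √(μ/r₂³) = 4.5124×10^-5 rad/s.
Angle swept by the target during transfer: ω₂·t = 1.5441 rad = 88.47°.
The probe traverses 180° on the transfer ellipse, so the target must lead by 180° − 88.47° = 91.53°.

φ = 91.53°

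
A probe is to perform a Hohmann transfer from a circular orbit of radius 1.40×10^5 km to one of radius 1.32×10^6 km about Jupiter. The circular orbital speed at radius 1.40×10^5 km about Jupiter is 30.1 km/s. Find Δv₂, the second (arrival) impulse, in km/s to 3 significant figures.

From the circular-orbit relation v² = μ/r at r = 1.40×10^5 km: μ = v²r = (30.1)² × 1.40×10^5 = 1.26841×10^8 km³/s².
Transfer-ellipse semi-major axis a_t = (r₁ + r₂)/2 = (1.400×10^5 + 1.320×10^6)/2 = 7.300×10^5 km.
On the circular orbit at r = 1.320×10^6 km, v_c = √(μ/r) = 9.803 km/s.
Transfer-orbit speed at the same r (vis-viva, a = a_t): v_t = √[μ(2/r − 1/a_t)] = 4.293 km/s.
Δv₂ = |v_t − v_c| = |4.293 − 9.803| = 5.510 km/s.

Δv₂ = 5.51 km/s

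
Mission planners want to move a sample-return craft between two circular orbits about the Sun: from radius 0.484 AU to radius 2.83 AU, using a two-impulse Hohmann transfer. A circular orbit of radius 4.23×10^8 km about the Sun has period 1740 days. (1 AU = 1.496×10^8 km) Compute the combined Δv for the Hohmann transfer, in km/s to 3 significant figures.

From Kepler's third law T² = 4π²r³/μ at r = 4.23×10^8 km, T = 1740 days = 1740 × 86400 s = 1.50336×10^8 s: μ = 4π²r³/T² = 1.32207×10^11 km³/s².
In km: r₁ = 0.484 × 1.496×10^8 = 7.24064×10^7 km; r₂ = 2.83 × 1.496×10^8 = 4.23368×10^8 km.
The Hohmann ellipse has a_t = (r₁ + r₂)/2 = 2.478872×10^8 km.
At r₁ the circular-orbit speed is v₁ = √(μ/r₁) = 42.73 km/s.
Transfer-orbit speed at r₁ (vis-viva): v_p = √[μ(2/r₁ − 1/a_t)] = 55.84 km/s.
First burn Δv₁ = |v_p − v₁| = 13.11 km/s.
Circular speed at r₂: v₂ = √(μ/r₂) = 17.6713 km/s.
Transfer-orbit speed at r₂: v_a = √[μ(2/r₂ − 1/a_t)] = 9.55058 km/s.
Second burn Δv₂ = |v₂ − v_a| = 8.121 km/s.
Δv = Δv₁ + Δv₂ = 13.11 + 8.121 = 21.23 km/s.

Δv = 21.2 km/s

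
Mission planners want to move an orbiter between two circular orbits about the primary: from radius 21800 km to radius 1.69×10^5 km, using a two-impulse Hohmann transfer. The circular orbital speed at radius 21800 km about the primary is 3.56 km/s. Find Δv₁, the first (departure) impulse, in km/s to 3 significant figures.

Δv₁ = 1.18 km/s

From the circular-orbit relation v² = μ/r at r = 21800 km: μ = v²r = (3.56)² × 21800 = 2.76284×10^5 km³/s².
Semi-major axis of the transfer orbit: a_t = (21800 + 1.690×10^5)/2 = 95400 km.
On the circular orbit at r = 21800 km, v_c = √(μ/r) = 3.560 km/s.
Transfer-orbit speed at the same r (vis-viva, a = a_t): v_t = √[μ(2/r − 1/a_t)] = 4.738 km/s.
Δv₁ = |v_t − v_c| = |4.738 − 3.560| = 1.178 km/s.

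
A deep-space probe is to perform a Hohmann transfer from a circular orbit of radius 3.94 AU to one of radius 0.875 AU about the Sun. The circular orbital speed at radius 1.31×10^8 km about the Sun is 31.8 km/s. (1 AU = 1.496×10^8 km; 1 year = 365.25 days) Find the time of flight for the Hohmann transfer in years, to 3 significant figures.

From the circular-orbit relation v² = μ/r at r = 1.31×10^8 km: μ = v²r = (31.8)² × 1.31×10^8 = 1.32472×10^11 km³/s².
In km: r₁ = 3.94 × 1.496×10^8 = 5.89424×10^8 km; r₂ = 0.875 × 1.496×10^8 = 1.309×10^8 km.
Transfer-ellipse semi-major axis a_t = (r₁ + r₂)/2 = (5.89424×10^8 + 1.309×10^8)/2 = 3.60162×10^8 km.
By Kepler's third law the transfer-orbit period is T = 2π√(a_t³/μ), so t = T/2 = 5.900×10^7 s.
Converting: 5.900×10^7 s ÷ 3.15576×10^7 s/year (365.25 × 86400) = 1.87 years.

t = 1.87 years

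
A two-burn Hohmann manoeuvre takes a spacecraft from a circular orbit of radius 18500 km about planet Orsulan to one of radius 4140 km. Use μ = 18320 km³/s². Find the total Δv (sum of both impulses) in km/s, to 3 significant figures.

Δv = 0.979 km/s

Semi-major axis of the transfer orbit: a_t = (18500 + 4140)/2 = 11320 km.
Circular speed at r₁: v₁ = √(μ/r₁) = √(18320/18500) = 0.9951 km/s.
On the transfer ellipse at r₁, vis-viva gives v_a = √[μ(2/r₁ − 1/a_t)] = 0.6018 km/s.
First burn Δv₁ = |v_a − v₁| = 0.3933 km/s.
Circular speed at r₂: v₂ = √(μ/r₂) = 2.1036 km/s.
Transfer-orbit speed at r₂: v_p = √[μ(2/r₂ − 1/a_t)] = 2.6892 km/s.
Second burn Δv₂ = |v₂ − v_p| = 0.5856 km/s.
Total Δv = Δv₁ + Δv₂ = 0.9789 km/s.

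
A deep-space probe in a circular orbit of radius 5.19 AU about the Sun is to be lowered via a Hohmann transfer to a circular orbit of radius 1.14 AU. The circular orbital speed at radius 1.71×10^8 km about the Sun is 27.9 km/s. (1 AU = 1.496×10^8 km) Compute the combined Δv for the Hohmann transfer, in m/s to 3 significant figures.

Δv = 13100 m/s

From the circular-orbit relation v² = μ/r at r = 1.71×10^8 km: μ = v²r = (27.9)² × 1.71×10^8 = 1.33108×10^11 km³/s².
In km: r₁ = 5.19 × 1.496×10^8 = 7.76424×10^8 km; r₂ = 1.14 × 1.496×10^8 = 1.70544×10^8 km.
The Hohmann ellipse has a_t = (r₁ + r₂)/2 = 4.73484×10^8 km.
Circular speed at r₁: v₁ = √(μ/r₁) = √(1.33108×10^11/7.76424×10^8) = 13.093 km/s.
Transfer-orbit speed at r₁ (vis-viva): v_a = √[μ(2/r₁ − 1/a_t)] = 7.8581 km/s.
First burn Δv₁ = |v_a − v₁| = 5.235 km/s.
Circular speed at r₂: v₂ = √(μ/r₂) = 27.937 km/s.
Transfer-orbit speed at r₂: v_p = √[μ(2/r₂ − 1/a_t)] = 35.775 km/s.
Second burn Δv₂ = |v₂ − v_p| = 7.838 km/s.
Δv = Δv₁ + Δv₂ = 5.235 + 7.838 = 13.07 km/s.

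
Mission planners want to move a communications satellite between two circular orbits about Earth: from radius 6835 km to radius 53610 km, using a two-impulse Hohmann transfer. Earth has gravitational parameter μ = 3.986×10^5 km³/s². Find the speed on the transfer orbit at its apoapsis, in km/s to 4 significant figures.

v = 1.297 km/s

Transfer-ellipse semi-major axis a_t = (r₁ + r₂)/2 = (6835 + 53610)/2 = 30222.5 km.
At apoapsis, r = 53610 km.
From the vis-viva equation, v = √[μ(2/r − 1/a_t)] = 1.297 km/s.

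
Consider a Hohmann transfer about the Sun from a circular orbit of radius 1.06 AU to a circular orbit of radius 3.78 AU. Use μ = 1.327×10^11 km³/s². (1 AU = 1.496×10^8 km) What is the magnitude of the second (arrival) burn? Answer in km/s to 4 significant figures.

Δv₂ = 5.180 km/s

In km: r₁ = 1.06 × 1.496×10^8 = 1.58576×10^8 km; r₂ = 3.78 × 1.496×10^8 = 5.65488×10^8 km.
The Hohmann ellipse has a_t = (r₁ + r₂)/2 = 3.62032×10^8 km.
Circular speed at r = 5.65488×10^8 km: v_c = √(μ/r) = 15.32 km/s.
Transfer-orbit speed at the same r (vis-viva, a = a_t): v_t = √[μ(2/r − 1/a_t)] = 10.14 km/s.
Δv₂ = |v_t − v_c| = |10.14 − 15.32| = 5.180 km/s.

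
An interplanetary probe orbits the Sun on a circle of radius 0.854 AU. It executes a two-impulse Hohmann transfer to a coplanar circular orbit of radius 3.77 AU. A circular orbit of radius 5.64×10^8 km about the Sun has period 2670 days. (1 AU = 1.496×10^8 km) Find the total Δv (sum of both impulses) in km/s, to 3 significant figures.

From Kepler's third law T² = 4π²r³/μ at r = 5.64×10^8 km, T = 2670 days = 2670 × 86400 s = 2.30688×10^8 s: μ = 4π²r³/T² = 1.33090×10^11 km³/s².
In km: r₁ = 0.854 × 1.496×10^8 = 1.277584×10^8 km; r₂ = 3.77 × 1.496×10^8 = 5.63992×10^8 km.
The Hohmann ellipse has a_t = (r₁ + r₂)/2 = 3.458752×10^8 km.
Circular speed at r₁: v₁ = √(μ/r₁) = √(1.33090×10^11/1.277584×10^8) = 32.276 km/s.
Transfer-orbit speed at r₁ (vis-viva equation): v_p = √[μ(2/r₁ − 1/a_t)] = 41.215 km/s.
First burn Δv₁ = |v_p − v₁| = 8.939 km/s.
Circular speed at r₂: v₂ = √(μ/r₂) = 15.3616 km/s.
Transfer-orbit speed at r₂: v_a = √[μ(2/r₂ − 1/a_t)] = 9.33624 km/s.
Second burn Δv₂ = |v₂ − v_a| = 6.025 km/s.
Total Δv = Δv₁ + Δv₂ = 14.96 km/s.

Δv = 15.0 km/s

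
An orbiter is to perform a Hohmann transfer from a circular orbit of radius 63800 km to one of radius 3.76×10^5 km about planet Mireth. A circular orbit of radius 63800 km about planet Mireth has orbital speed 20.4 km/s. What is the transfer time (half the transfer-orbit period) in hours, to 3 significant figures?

From the circular-orbit relation v² = μ/r at r = 63800 km: μ = v²r = (20.4)² × 63800 = 2.65510×10^7 km³/s².
Transfer-ellipse semi-major axis a_t = (r₁ + r₂)/2 = (63800 + 3.760×10^5)/2 = 2.199×10^5 km.
Transfer time t = π√(a_t³/μ) = π√((2.199×10^5)³ / 2.65510×10^7) = 62870 s.
Converting: 62870 s ÷ 3600 s/hour = 17.5 hours.

t = 17.5 hours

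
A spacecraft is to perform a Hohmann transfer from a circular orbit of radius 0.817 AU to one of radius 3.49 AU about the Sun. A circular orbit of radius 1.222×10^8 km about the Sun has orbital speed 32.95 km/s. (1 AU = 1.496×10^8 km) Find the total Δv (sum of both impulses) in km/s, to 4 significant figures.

Δv = 15.12 km/s

From the circular-orbit relation v² = μ/r at r = 1.222×10^8 km: μ = v²r = (32.95)² × 1.222×10^8 = 1.32673×10^11 km³/s².
In km: r₁ = 0.817 × 1.496×10^8 = 1.222232×10^8 km; r₂ = 3.49 × 1.496×10^8 = 5.22104×10^8 km.
Semi-major axis of the transfer orbit: a_t = (1.222232×10^8 + 5.22104×10^8)/2 = 3.221636×10^8 km.
Circular speed at r₁: v₁ = √(μ/r₁) = √(1.32673×10^11/1.222232×10^8) = 32.947 km/s.
Transfer-orbit speed at r₁ (vis-viva equation): v_p = √[μ(2/r₁ − 1/a_t)] = 41.943 km/s.
First burn Δv₁ = |v_p − v₁| = 8.996 km/s.
At r₂, v₂ = √(μ/r₂) = 15.941 km/s.
Transfer-orbit speed at r₂: v_a = √[μ(2/r₂ − 1/a_t)] = 9.8186 km/s.
Second burn Δv₂ = |v₂ − v_a| = 6.122 km/s.
Total Δv = Δv₁ + Δv₂ = 15.12 km/s.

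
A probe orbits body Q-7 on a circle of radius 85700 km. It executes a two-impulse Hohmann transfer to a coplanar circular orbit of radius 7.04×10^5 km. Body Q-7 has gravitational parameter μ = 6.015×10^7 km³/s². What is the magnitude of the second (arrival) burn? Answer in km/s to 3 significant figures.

The Hohmann ellipse has a_t = (r₁ + r₂)/2 = 3.9485×10^5 km.
Circular speed at r = 7.040×10^5 km: v_c = √(μ/r) = 9.243 km/s.
Transfer-orbit speed at the same r (vis-viva, a = a_t): v_t = √[μ(2/r − 1/a_t)] = 4.306 km/s.
Δv₂ = |v_t − v_c| = |4.306 − 9.243| = 4.937 km/s.

Δv₂ = 4.94 km/s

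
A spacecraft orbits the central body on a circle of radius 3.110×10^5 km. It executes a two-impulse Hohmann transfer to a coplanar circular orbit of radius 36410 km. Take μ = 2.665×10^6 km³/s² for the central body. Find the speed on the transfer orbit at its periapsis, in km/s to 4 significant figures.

v = 11.45 km/s

The Hohmann ellipse has a_t = (r₁ + r₂)/2 = 1.73705×10^5 km.
At periapsis, r = 36410 km.
Vis-viva: v = √[μ(2/r − 1/a_t)] = √[2.665×10^6 × (2/36410 − 1/1.73705×10^5)] = 11.45 km/s.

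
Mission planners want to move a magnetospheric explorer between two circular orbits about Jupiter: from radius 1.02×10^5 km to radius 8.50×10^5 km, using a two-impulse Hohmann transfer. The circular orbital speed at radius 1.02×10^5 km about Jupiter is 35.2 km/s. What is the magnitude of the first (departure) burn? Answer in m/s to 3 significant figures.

Δv₁ = 11800 m/s

From the circular-orbit relation v² = μ/r at r = 1.02×10^5 km: μ = v²r = (35.2)² × 1.02×10^5 = 1.26382×10^8 km³/s².
The Hohmann ellipse has a_t = (r₁ + r₂)/2 = 4.760×10^5 km.
On the circular orbit at r = 1.020×10^5 km, v_c = √(μ/r) = 35.20 km/s.
Vis-viva on the transfer ellipse at r = 1.020×10^5 km gives v_t = √[μ(2/r − 1/a_t)] = 47.04 km/s.
Δv₁ = |v_t − v_c| = |47.04 − 35.20| = 11.84 km/s.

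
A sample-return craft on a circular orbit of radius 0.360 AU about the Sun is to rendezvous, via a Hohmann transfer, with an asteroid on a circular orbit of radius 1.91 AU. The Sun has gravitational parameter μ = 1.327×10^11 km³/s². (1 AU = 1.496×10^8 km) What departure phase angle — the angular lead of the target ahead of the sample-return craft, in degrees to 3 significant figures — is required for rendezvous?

In km: r₁ = 0.360 × 1.496×10^8 = 5.3856×10^7 km; r₂ = 1.91 × 1.496×10^8 = 2.85736×10^8 km.
The Hohmann ellipse has a_t = (r₁ + r₂)/2 = 1.69796×10^8 km.
The half-period of the transfer ellipse is t = π√(a_t³/μ) = 1.90812×10^7 s.
The target's mean motion on its circular orbit is ω₂ = √(μ/r₂³) = 7.54203×10^-8 rad/s.
Angle swept by the target during transfer: ω₂·t = 1.43911 rad = 82.455°.
The sample-return craft traverses 180° on the transfer ellipse, so the target must lead by 180° − 82.455° = 97.5°.

φ = 97.5°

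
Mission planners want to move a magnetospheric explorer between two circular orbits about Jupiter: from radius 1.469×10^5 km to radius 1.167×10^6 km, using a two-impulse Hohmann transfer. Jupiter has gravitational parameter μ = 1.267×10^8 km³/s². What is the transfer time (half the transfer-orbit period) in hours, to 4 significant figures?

t = 41.28 hours

Transfer-ellipse semi-major axis a_t = (r₁ + r₂)/2 = (1.469×10^5 + 1.167×10^6)/2 = 6.5695×10^5 km.
Transfer time t = π√(a_t³/μ) = π√((6.5695×10^5)³ / 1.267×10^8) = 1.486×10^5 s.
Converting: 1.486×10^5 s ÷ 3600 s/hour = 41.28 hours.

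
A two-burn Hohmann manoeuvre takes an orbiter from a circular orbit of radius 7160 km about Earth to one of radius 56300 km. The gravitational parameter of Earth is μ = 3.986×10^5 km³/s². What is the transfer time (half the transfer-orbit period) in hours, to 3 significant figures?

Transfer-ellipse semi-major axis a_t = (r₁ + r₂)/2 = (7160 + 56300)/2 = 31730 km.
Half the transfer-orbit period gives t = π√(a_t³/μ) = 28120 s.
Converting: 28120 s ÷ 3600 s/hour = 7.81 hours.

t = 7.81 hours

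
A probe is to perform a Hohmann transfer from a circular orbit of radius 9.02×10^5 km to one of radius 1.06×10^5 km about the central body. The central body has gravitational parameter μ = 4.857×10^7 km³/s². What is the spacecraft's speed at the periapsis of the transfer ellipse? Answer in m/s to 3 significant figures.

v = 28600 m/s

Transfer-ellipse semi-major axis a_t = (r₁ + r₂)/2 = (9.020×10^5 + 1.060×10^5)/2 = 5.040×10^5 km.
The periapsis of the transfer ellipse is at r = 1.060×10^5 km.
Applying v² = μ(2/r − 1/a_t): v = 28.64 km/s.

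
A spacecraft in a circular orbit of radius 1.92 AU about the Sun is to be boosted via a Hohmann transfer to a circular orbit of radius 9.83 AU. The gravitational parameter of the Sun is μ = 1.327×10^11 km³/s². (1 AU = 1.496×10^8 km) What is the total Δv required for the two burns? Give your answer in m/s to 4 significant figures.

In km: r₁ = 1.92 × 1.496×10^8 = 2.87232×10^8 km; r₂ = 9.83 × 1.496×10^8 = 1.470568×10^9 km.
The Hohmann ellipse has a_t = (r₁ + r₂)/2 = 8.789×10^8 km.
Circular speed at r₁: v₁ = √(μ/r₁) = √(1.327×10^11/2.87232×10^8) = 21.494 km/s.
On the transfer ellipse at r₁, v² = μ(2/r − 1/a) gives v_p = √[μ(2/r₁ − 1/a_t)] = 27.803 km/s.
First burn Δv₁ = |v_p − v₁| = 6.309 km/s.
At r₂, v₂ = √(μ/r₂) = 9.499 km/s.
Transfer-orbit speed at r₂: v_a = √[μ(2/r₂ − 1/a_t)] = 5.430 km/s.
Second burn Δv₂ = |v₂ − v_a| = 4.069 km/s.
Total Δv = Δv₁ + Δv₂ = 10.38 km/s.

Δv = 10380 m/s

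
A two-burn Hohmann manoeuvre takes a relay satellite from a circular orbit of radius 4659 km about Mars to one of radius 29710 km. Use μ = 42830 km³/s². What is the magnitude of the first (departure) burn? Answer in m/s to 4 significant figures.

Δv₁ = 954.7 m/s

Transfer-ellipse semi-major axis a_t = (r₁ + r₂)/2 = (4659 + 29710)/2 = 17184.5 km.
On the circular orbit at r = 4659 km, v_c = √(μ/r) = 3.0320 km/s.
Vis-viva on the transfer ellipse at r = 4659 km gives v_t = √[μ(2/r − 1/a_t)] = 3.9867 km/s.
Δv₁ = |v_t − v_c| = |3.9867 − 3.0320| = 0.9547 km/s.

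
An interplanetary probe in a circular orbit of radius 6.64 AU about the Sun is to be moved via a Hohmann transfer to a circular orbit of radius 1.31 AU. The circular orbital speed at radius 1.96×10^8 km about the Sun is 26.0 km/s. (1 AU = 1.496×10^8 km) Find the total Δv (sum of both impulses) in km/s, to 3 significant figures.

From the circular-orbit relation v² = μ/r at r = 1.96×10^8 km: μ = v²r = (26.0)² × 1.96×10^8 = 1.32496×10^11 km³/s².
In km: r₁ = 6.64 × 1.496×10^8 = 9.93344×10^8 km; r₂ = 1.31 × 1.496×10^8 = 1.95976×10^8 km.
The Hohmann ellipse has a_t = (r₁ + r₂)/2 = 5.9466×10^8 km.
At r₁ the circular-orbit speed is v₁ = √(μ/r₁) = 11.549 km/s.
On the transfer ellipse at r₁, vis-viva gives v_a = √[μ(2/r₁ − 1/a_t)] = 6.6301 km/s.
First burn Δv₁ = |v_a − v₁| = 4.919 km/s.
At r₂, v₂ = √(μ/r₂) = 26.002 km/s.
Transfer-orbit speed at r₂: v_p = √[μ(2/r₂ − 1/a_t)] = 33.606 km/s.
Second burn Δv₂ = |v₂ − v_p| = 7.604 km/s.
Total Δv = Δv₁ + Δv₂ = 12.52 km/s.

Δv = 12.5 km/s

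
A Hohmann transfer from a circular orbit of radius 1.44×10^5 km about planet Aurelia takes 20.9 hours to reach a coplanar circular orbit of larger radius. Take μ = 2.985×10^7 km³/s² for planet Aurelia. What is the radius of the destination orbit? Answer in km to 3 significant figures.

Transfer time t = 20.9 hours = 75240 s, and t = π√(a_t³/μ).
So a_t = (μ t²/π²)^(1/3) = (2.985×10^7 × (75240)² / π²)^(1/3) = 2.5774×10^5 km.
Since a_t = (r₁ + r₂)/2, r₂ = 2a_t − r₁ = 2×2.5774×10^5 − 1.440×10^5 = 3.7148×10^5 km.

r₂ = 3.71×10^5 km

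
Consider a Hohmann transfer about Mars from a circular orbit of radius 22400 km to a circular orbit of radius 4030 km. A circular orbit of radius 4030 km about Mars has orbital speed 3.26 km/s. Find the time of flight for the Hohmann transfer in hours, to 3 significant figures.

t = 6.41 hours

From the circular-orbit relation v² = μ/r at r = 4030 km: μ = v²r = (3.26)² × 4030 = 42829.2 km³/s².
Semi-major axis of the transfer orbit: a_t = (22400 + 4030)/2 = 13215 km.
By Kepler's third law the transfer-orbit period is T = 2π√(a_t³/μ), so t = T/2 = 23060 s.
Converting: 23060 s ÷ 3600 s/hour = 6.41 hours.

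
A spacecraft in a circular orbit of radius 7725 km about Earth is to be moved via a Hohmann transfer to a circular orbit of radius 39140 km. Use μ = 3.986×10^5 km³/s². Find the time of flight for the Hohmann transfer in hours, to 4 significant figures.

t = 4.958 hours

Transfer-ellipse semi-major axis a_t = (r₁ + r₂)/2 = (7725 + 39140)/2 = 23432.5 km.
Half the transfer-orbit period gives t = π√(a_t³/μ) = 17850 s.
Converting: 17850 s ÷ 3600 s/hour = 4.958 hours.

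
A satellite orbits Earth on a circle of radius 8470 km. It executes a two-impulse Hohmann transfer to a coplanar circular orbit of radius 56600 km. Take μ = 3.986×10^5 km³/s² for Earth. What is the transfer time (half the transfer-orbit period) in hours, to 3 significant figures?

Transfer-ellipse semi-major axis a_t = (r₁ + r₂)/2 = (8470 + 56600)/2 = 32535 km.
Transfer time t = π√(a_t³/μ) = π√((32535)³ / 3.986×10^5) = 29200 s.
Converting: 29200 s ÷ 3600 s/hour = 8.11 hours.

t = 8.11 hours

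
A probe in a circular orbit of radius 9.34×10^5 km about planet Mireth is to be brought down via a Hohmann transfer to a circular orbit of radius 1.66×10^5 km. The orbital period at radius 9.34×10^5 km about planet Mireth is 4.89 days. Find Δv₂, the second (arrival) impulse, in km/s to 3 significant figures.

Δv₂ = 9.99 km/s

From Kepler's third law T² = 4π²r³/μ at r = 9.34×10^5 km, T = 4.89 days = 4.89 × 86400 s = 4.22496×10^5 s: μ = 4π²r³/T² = 1.80200×10^8 km³/s².
Semi-major axis of the transfer orbit: a_t = (9.340×10^5 + 1.660×10^5)/2 = 5.500×10^5 km.
On the circular orbit at r = 1.660×10^5 km, v_c = √(μ/r) = 32.9476 km/s.
Vis-viva on the transfer ellipse at r = 1.660×10^5 km gives v_t = √[μ(2/r − 1/a_t)] = 42.9354 km/s.
Δv₂ = |v_t − v_c| = |42.9354 − 32.9476| = 9.988 km/s.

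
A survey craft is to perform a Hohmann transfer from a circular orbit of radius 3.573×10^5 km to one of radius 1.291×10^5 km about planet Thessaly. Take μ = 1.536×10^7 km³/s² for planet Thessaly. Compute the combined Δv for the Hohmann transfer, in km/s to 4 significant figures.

Δv = 4.093 km/s

Semi-major axis of the transfer orbit: a_t = (3.573×10^5 + 1.291×10^5)/2 = 2.432×10^5 km.
At r₁ the circular-orbit speed is v₁ = √(μ/r₁) = 6.557 km/s.
Transfer-orbit speed at r₁ (v² = μ(2/r − 1/a)): v_a = √[μ(2/r₁ − 1/a_t)] = 4.777 km/s.
First burn Δv₁ = |v_a − v₁| = 1.780 km/s.
At r₂, v₂ = √(μ/r₂) = 10.908 km/s.
Transfer-orbit speed at r₂: v_p = √[μ(2/r₂ − 1/a_t)] = 13.221 km/s.
Second burn Δv₂ = |v₂ − v_p| = 2.313 km/s.
Total Δv = Δv₁ + Δv₂ = 4.093 km/s.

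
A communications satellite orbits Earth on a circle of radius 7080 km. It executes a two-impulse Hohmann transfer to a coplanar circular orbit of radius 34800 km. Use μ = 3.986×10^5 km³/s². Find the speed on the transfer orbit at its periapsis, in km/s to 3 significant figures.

v = 9.67 km/s

The Hohmann ellipse has a_t = (r₁ + r₂)/2 = 20940 km.
The periapsis of the transfer ellipse is at r = 7080 km.
From the vis-viva equation, v = √[μ(2/r − 1/a_t)] = 9.673 km/s.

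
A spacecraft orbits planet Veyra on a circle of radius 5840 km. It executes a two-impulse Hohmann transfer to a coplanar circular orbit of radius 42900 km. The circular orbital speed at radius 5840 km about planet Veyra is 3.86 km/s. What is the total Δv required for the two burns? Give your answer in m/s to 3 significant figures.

Δv = 1990 m/s

From the circular-orbit relation v² = μ/r at r = 5840 km: μ = v²r = (3.86)² × 5840 = 87013.7 km³/s².
Transfer-ellipse semi-major axis a_t = (r₁ + r₂)/2 = (5840 + 42900)/2 = 24370 km.
Circular speed at r₁: v₁ = √(μ/r₁) = √(87013.7/5840) = 3.860 km/s.
On the transfer ellipse at r₁, v² = μ(2/r − 1/a) gives v_p = √[μ(2/r₁ − 1/a_t)] = 5.121 km/s.
First burn Δv₁ = |v_p − v₁| = 1.261 km/s.
Circular speed at r₂: v₂ = √(μ/r₂) = 1.4242 km/s.
Transfer-orbit speed at r₂: v_a = √[μ(2/r₂ − 1/a_t)] = 0.69718 km/s.
Second burn Δv₂ = |v₂ − v_a| = 0.7270 km/s.
Δv = Δv₁ + Δv₂ = 1.261 + 0.7270 = 1.988 km/s.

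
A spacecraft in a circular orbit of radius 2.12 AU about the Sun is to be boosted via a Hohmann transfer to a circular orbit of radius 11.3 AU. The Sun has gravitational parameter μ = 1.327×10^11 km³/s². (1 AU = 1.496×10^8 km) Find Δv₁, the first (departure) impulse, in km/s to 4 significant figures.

Δv₁ = 6.090 km/s

In km: r₁ = 2.12 × 1.496×10^8 = 3.17152×10^8 km; r₂ = 11.3 × 1.496×10^8 = 1.69048×10^9 km.
Semi-major axis of the transfer orbit: a_t = (3.17152×10^8 + 1.69048×10^9)/2 = 1.003816×10^9 km.
On the circular orbit at r = 3.17152×10^8 km, v_c = √(μ/r) = 20.455 km/s.
Vis-viva on the transfer ellipse at r = 3.17152×10^8 km gives v_t = √[μ(2/r − 1/a_t)] = 26.545 km/s.
Δv₁ = |v_t − v_c| = |26.545 − 20.455| = 6.090 km/s.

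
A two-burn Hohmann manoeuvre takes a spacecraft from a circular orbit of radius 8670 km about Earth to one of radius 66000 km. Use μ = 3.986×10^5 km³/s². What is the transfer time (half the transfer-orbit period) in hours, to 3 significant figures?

t = 9.97 hours

The Hohmann ellipse has a_t = (r₁ + r₂)/2 = 37335 km.
Transfer time t = π√(a_t³/μ) = π√((37335)³ / 3.986×10^5) = 35900 s.
Converting: 35900 s ÷ 3600 s/hour = 9.97 hours.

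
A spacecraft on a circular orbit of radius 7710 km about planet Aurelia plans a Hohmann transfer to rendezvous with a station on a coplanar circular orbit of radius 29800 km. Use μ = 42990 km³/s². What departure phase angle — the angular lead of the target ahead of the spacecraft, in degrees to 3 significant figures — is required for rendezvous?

Semi-major axis of the transfer orbit: a_t = (7710 + 29800)/2 = 18755 km.
The half-period of the transfer ellipse is t = π√(a_t³/μ) = 38917.2 s.
The target's mean motion on its circular orbit is ω₂ = √(μ/r₂³) = 4.03050×10^-5 rad/s.
Angle swept by the target during transfer: ω₂·t = 1.5686 rad = 89.87°.
Arrival is 180° from departure on the ellipse, so φ = 180° − 89.87° = 90.1°.

φ = 90.1°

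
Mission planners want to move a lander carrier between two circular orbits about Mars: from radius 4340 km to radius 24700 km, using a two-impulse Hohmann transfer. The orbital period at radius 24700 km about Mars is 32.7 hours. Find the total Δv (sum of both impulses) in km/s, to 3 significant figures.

Δv = 1.55 km/s

From Kepler's third law T² = 4π²r³/μ at r = 24700 km, T = 32.7 hours = 32.7 × 3600 s = 1.1772×10^5 s: μ = 4π²r³/T² = 42928.9 km³/s².
Semi-major axis of the transfer orbit: a_t = (4340 + 24700)/2 = 14520 km.
Circular speed at r₁: v₁ = √(μ/r₁) = √(42928.9/4340) = 3.14507 km/s.
Transfer-orbit speed at r₁ (v² = μ(2/r − 1/a)): v_p = √[μ(2/r₁ − 1/a_t)] = 4.10200 km/s.
First burn Δv₁ = |v_p − v₁| = 0.95693 km/s.
Circular speed at r₂: v₂ = √(μ/r₂) = 1.31834 km/s.
Transfer-orbit speed at r₂: v_a = √[μ(2/r₂ − 1/a_t)] = 0.720756 km/s.
Second burn Δv₂ = |v₂ − v_a| = 0.59758 km/s.
Total Δv = Δv₁ + Δv₂ = 1.555 km/s.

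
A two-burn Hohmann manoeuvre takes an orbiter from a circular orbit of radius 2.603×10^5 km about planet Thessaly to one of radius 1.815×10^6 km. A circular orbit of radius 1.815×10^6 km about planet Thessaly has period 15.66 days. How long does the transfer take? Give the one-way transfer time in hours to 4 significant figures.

t = 81.23 hours

From Kepler's third law T² = 4π²r³/μ at r = 1.815×10^6 km, T = 15.66 days = 15.66 × 86400 s = 1.353024×10^6 s: μ = 4π²r³/T² = 1.28937×10^8 km³/s².
The Hohmann ellipse has a_t = (r₁ + r₂)/2 = 1.03765×10^6 km.
By Kepler's third law the transfer-orbit period is T = 2π√(a_t³/μ), so t = T/2 = 2.9244×10^5 s.
Converting: 2.9244×10^5 s ÷ 3600 s/hour = 81.23 hours.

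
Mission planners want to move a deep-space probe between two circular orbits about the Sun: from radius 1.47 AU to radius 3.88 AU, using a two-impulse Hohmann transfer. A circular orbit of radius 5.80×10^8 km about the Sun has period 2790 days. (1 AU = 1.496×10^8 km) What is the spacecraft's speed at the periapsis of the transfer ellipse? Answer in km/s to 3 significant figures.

From Kepler's third law T² = 4π²r³/μ at r = 5.80×10^8 km, T = 2790 days = 2790 × 86400 s = 2.41056×10^8 s: μ = 4π²r³/T² = 1.32559×10^11 km³/s².
In km: r₁ = 1.47 × 1.496×10^8 = 2.19912×10^8 km; r₂ = 3.88 × 1.496×10^8 = 5.80448×10^8 km.
Semi-major axis of the transfer orbit: a_t = (2.19912×10^8 + 5.80448×10^8)/2 = 4.0018×10^8 km.
The periapsis of the transfer ellipse is at r = 2.19912×10^8 km.
Vis-viva: v = √[μ(2/r − 1/a_t)] = √[1.32559×10^11 × (2/2.19912×10^8 − 1/4.0018×10^8)] = 29.57 km/s.

v = 29.6 km/s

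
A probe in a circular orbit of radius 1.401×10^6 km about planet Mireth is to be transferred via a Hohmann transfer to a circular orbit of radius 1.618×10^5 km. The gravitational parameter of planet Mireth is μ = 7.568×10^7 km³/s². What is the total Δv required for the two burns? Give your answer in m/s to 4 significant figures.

Δv = 11340 m/s

Semi-major axis of the transfer orbit: a_t = (1.401×10^6 + 1.618×10^5)/2 = 7.814×10^5 km.
At r₁ the circular-orbit speed is v₁ = √(μ/r₁) = 7.3497 km/s.
On the transfer ellipse at r₁, v² = μ(2/r − 1/a) gives v_a = √[μ(2/r₁ − 1/a_t)] = 3.3444 km/s.
First burn Δv₁ = |v_a − v₁| = 4.005 km/s.
Circular speed at r₂: v₂ = √(μ/r₂) = 21.627 km/s.
Transfer-orbit speed at r₂: v_p = √[μ(2/r₂ − 1/a_t)] = 28.959 km/s.
Second burn Δv₂ = |v₂ − v_p| = 7.332 km/s.
Δv = Δv₁ + Δv₂ = 4.005 + 7.332 = 11.34 km/s.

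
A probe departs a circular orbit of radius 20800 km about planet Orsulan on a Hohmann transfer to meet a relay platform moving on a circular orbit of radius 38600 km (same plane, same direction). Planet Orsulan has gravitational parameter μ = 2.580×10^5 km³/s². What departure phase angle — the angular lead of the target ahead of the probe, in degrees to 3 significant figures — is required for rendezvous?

φ = 58.5°

The Hohmann ellipse has a_t = (r₁ + r₂)/2 = 29700 km.
Transfer time t = π√(a_t³/μ) = 31657 s.
Target angular speed ω₂ = √(μ/r₂³) = 6.6977×10^-5 rad/s.
Angle swept by the target during transfer: ω₂·t = 2.120 rad = 121.5°.
Arrival is 180° from departure on the ellipse, so φ = 180° − 121.5° = 58.5°.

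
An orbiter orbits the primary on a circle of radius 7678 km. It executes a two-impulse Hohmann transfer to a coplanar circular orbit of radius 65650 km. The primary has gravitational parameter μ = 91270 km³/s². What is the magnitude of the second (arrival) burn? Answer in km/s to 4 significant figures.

Δv₂ = 0.6395 km/s

Semi-major axis of the transfer orbit: a_t = (7678 + 65650)/2 = 36664 km.
Circular speed at r = 65650 km: v_c = √(μ/r) = 1.1791 km/s.
Vis-viva on the transfer ellipse at r = 65650 km gives v_t = √[μ(2/r − 1/a_t)] = 0.53957 km/s.
Δv₂ = |v_t − v_c| = |0.53957 − 1.1791| = 0.6395 km/s.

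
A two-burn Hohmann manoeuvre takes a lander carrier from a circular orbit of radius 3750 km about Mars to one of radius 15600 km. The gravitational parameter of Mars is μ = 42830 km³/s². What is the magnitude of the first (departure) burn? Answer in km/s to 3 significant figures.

Transfer-ellipse semi-major axis a_t = (r₁ + r₂)/2 = (3750 + 15600)/2 = 9675 km.
Circular speed at r = 3750 km: v_c = √(μ/r) = 3.37955 km/s.
Vis-viva on the transfer ellipse at r = 3750 km gives v_t = √[μ(2/r − 1/a_t)] = 4.29136 km/s.
Δv₁ = |v_t − v_c| = |4.29136 − 3.37955| = 0.9118 km/s.

Δv₁ = 0.912 km/s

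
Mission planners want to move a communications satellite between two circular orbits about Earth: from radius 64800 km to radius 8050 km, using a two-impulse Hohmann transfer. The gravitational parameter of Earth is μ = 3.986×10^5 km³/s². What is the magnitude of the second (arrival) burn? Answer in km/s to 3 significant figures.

Transfer-ellipse semi-major axis a_t = (r₁ + r₂)/2 = (64800 + 8050)/2 = 36425 km.
On the circular orbit at r = 8050 km, v_c = √(μ/r) = 7.037 km/s.
Vis-viva on the transfer ellipse at r = 8050 km gives v_t = √[μ(2/r − 1/a_t)] = 9.386 km/s.
Δv₂ = |v_t − v_c| = |9.386 − 7.037| = 2.349 km/s.

Δv₂ = 2.35 km/s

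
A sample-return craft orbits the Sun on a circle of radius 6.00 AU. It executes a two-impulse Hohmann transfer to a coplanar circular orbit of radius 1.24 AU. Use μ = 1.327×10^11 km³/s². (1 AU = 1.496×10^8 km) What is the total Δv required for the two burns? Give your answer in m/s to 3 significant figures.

Δv = 12700 m/s

In km: r₁ = 6.00 × 1.496×10^8 = 8.976×10^8 km; r₂ = 1.24 × 1.496×10^8 = 1.85504×10^8 km.
The Hohmann ellipse has a_t = (r₁ + r₂)/2 = 5.41552×10^8 km.
Circular speed at r₁: v₁ = √(μ/r₁) = √(1.327×10^11/8.976×10^8) = 12.159 km/s.
On the transfer ellipse at r₁, vis-viva equation gives v_a = √[μ(2/r₁ − 1/a_t)] = 7.1162 km/s.
First burn Δv₁ = |v_a − v₁| = 5.043 km/s.
Circular speed at r₂: v₂ = √(μ/r₂) = 26.746 km/s.
Transfer-orbit speed at r₂: v_p = √[μ(2/r₂ − 1/a_t)] = 34.433 km/s.
Second burn Δv₂ = |v₂ − v_p| = 7.687 km/s.
Δv = Δv₁ + Δv₂ = 5.043 + 7.687 = 12.73 km/s.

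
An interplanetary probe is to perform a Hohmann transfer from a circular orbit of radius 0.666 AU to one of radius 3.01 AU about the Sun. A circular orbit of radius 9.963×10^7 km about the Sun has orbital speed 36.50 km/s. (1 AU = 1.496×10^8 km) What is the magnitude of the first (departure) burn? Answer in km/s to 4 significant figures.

Δv₁ = 10.21 km/s

From the circular-orbit relation v² = μ/r at r = 9.963×10^7 km: μ = v²r = (36.50)² × 9.963×10^7 = 1.32732×10^11 km³/s².
In km: r₁ = 0.666 × 1.496×10^8 = 9.96336×10^7 km; r₂ = 3.01 × 1.496×10^8 = 4.50296×10^8 km.
Semi-major axis of the transfer orbit: a_t = (9.96336×10^7 + 4.50296×10^8)/2 = 2.749648×10^8 km.
Circular speed at r = 9.96336×10^7 km: v_c = √(μ/r) = 36.50 km/s.
Vis-viva on the transfer ellipse at r = 9.96336×10^7 km gives v_t = √[μ(2/r − 1/a_t)] = 46.71 km/s.
Δv₁ = |v_t − v_c| = |46.71 − 36.50| = 10.21 km/s.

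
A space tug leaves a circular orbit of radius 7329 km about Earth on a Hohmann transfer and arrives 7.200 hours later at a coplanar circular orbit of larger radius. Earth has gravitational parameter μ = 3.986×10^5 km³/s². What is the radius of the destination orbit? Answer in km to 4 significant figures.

r₂ = 52770 km

Transfer time t = 7.200 hours = 25920 s, and t = π√(a_t³/μ).
So a_t = (μ t²/π²)^(1/3) = (3.986×10^5 × (25920)² / π²)^(1/3) = 30049 km.
Since a_t = (r₁ + r₂)/2, r₂ = 2a_t − r₁ = 2×30049 − 7329 = 52769 km.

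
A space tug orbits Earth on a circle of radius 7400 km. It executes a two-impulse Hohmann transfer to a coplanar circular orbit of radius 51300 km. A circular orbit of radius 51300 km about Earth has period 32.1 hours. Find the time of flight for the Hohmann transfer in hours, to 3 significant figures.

t = 6.95 hours

From Kepler's third law T² = 4π²r³/μ at r = 51300 km, T = 32.1 hours = 32.1 × 3600 s = 1.1556×10^5 s: μ = 4π²r³/T² = 3.99114×10^5 km³/s².
Semi-major axis of the transfer orbit: a_t = (7400 + 51300)/2 = 29350 km.
By Kepler's third law the transfer-orbit period is T = 2π√(a_t³/μ), so t = T/2 = 25004 s.
Converting: 25004 s ÷ 3600 s/hour = 6.95 hours.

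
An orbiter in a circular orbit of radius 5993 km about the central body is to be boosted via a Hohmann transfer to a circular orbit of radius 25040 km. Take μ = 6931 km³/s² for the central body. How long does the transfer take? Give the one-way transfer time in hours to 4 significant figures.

t = 20.26 hours

The Hohmann ellipse has a_t = (r₁ + r₂)/2 = 15516.5 km.
Half the transfer-orbit period gives t = π√(a_t³/μ) = 72940 s.
Converting: 72940 s ÷ 3600 s/hour = 20.26 hours.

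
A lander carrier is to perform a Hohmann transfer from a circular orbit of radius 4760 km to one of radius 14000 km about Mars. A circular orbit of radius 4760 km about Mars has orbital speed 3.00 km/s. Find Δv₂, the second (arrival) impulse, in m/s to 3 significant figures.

Δv₂ = 503 m/s

From the circular-orbit relation v² = μ/r at r = 4760 km: μ = v²r = (3.00)² × 4760 = 42840.0 km³/s².
The Hohmann ellipse has a_t = (r₁ + r₂)/2 = 9380 km.
Circular speed at r = 14000 km: v_c = √(μ/r) = 1.7493 km/s.
Transfer-orbit speed at the same r (vis-viva, a = a_t): v_t = √[μ(2/r − 1/a_t)] = 1.2461 km/s.
Δv₂ = |v_t − v_c| = |1.2461 − 1.7493| = 0.5032 km/s.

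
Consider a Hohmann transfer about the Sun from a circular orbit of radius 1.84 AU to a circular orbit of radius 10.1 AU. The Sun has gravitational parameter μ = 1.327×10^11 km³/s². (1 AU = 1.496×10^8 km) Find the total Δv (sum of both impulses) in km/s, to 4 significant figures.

In km: r₁ = 1.84 × 1.496×10^8 = 2.75264×10^8 km; r₂ = 10.1 × 1.496×10^8 = 1.51096×10^9 km.
Transfer-ellipse semi-major axis a_t = (r₁ + r₂)/2 = (2.75264×10^8 + 1.51096×10^9)/2 = 8.93112×10^8 km.
Circular speed at r₁: v₁ = √(μ/r₁) = √(1.327×10^11/2.75264×10^8) = 21.956 km/s.
Transfer-orbit speed at r₁ (vis-viva equation): v_p = √[μ(2/r₁ − 1/a_t)] = 28.558 km/s.
First burn Δv₁ = |v_p − v₁| = 6.602 km/s.
Circular speed at r₂: v₂ = √(μ/r₂) = 9.3715 km/s.
Transfer-orbit speed at r₂: v_a = √[μ(2/r₂ − 1/a_t)] = 5.2027 km/s.
Second burn Δv₂ = |v₂ − v_a| = 4.169 km/s.
Δv = Δv₁ + Δv₂ = 6.602 + 4.169 = 10.77 km/s.

Δv = 10.77 km/s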